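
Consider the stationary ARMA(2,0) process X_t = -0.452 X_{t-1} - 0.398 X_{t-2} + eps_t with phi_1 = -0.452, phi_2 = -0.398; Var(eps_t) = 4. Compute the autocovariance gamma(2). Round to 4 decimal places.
\gamma(2) = -1.3368

Multiply the model equation by X_{t-k} and take expectations. With theta_0 = psi_0 = 1 and psi_j the MA(infinity) weights, this gives
  gamma(k) - sum_i phi_i gamma(k-i) = c_k,
  c_k = sigma^2 * sum_{j=k..q} theta_j psi_{j-k}   (c_k = 0 for k > q),
using gamma(-m) = gamma(m).
Pure AR (q = 0): c_0 = sigma^2 = 4, c_k = 0 for k >= 1.
Equations for k = 0, 1, 2 (AR order 2, c_2 = 0):
  (E0) gamma(0) = phi_1 gamma(1) + phi_2 gamma(2) + c_0
  (E1) gamma(1) = phi_1 gamma(0) + phi_2 gamma(1) + c_1
  (E2) gamma(2) = phi_1 gamma(1) + phi_2 gamma(0)
From (E1): gamma(1) = A gamma(0) + B with
  A = phi_1 / (1 - phi_2) = -0.452 / 1.398 = -0.323319,   B = c_1 / (1 - phi_2) = 0 / 1.398 = 0.
Insert (E2) into (E0): gamma(0) (1 - phi_2^2) = phi_1 (1 + phi_2) gamma(1) + c_0.
  phi_1 (1 + phi_2) = (-0.452)(0.602) = -0.272104,   1 - phi_2^2 = 0.841596.
Replace gamma(1) by A gamma(0) + B and collect gamma(0):
  gamma(0) [0.841596 - (-0.272104)(-0.323319)] = c_0 = 4
  gamma(0) * 0.75362 = 4
  gamma(0) = 4 / 0.75362 = 5.307718.
  gamma(1) = A gamma(0) = (-0.323319)(5.307718) = -1.716086.
  gamma(2) = phi_1 gamma(1) + phi_2 gamma(0) = (-0.452)(-1.716086) + (-0.398)(5.307718) = -1.336801.
Therefore gamma(2) = -1.3368 (to 4 decimal places).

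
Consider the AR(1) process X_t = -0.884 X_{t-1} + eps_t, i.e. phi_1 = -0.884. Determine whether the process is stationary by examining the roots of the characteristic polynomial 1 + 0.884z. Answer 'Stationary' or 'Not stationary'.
\text{Stationary}

The AR(p) characteristic polynomial is P(z) = 1 + 0.884z.
Stationarity requires all roots to lie outside the unit circle, i.e. |z| > 1 for every root.
This is linear in z: 1 + (0.884) z = 0  =>  z = -1/(0.884) = -1.131222,  |z| = 1.131222.
Moduli of all roots: 1.1312.
All moduli strictly greater than 1? Yes.
Verdict: Stationary.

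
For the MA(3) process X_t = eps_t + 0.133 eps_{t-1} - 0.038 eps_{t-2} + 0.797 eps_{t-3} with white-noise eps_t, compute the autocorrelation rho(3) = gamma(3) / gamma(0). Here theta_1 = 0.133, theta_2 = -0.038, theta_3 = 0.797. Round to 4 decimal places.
\rho(3) = 0.4818

For an MA(q) process with theta_0 = 1, the autocovariance is
  gamma(k) = sigma^2 * sum_{i=0..q-k} theta_i * theta_{i+k},
and rho(k) = gamma(k) / gamma(0). Sigma^2 cancels.
  numerator   = (1)*(0.797) = 0.797.
  denominator = (1)^2 + (0.133)^2 + (-0.038)^2 + (0.797)^2 = 1.654342.
  rho(3) = 0.797 / 1.654342 = 0.4818.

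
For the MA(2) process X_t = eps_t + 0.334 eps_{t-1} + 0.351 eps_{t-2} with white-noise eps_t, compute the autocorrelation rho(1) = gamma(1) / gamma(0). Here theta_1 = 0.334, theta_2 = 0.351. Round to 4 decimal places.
\rho(1) = 0.3654

For an MA(q) process with theta_0 = 1, the autocovariance is
  gamma(k) = sigma^2 * sum_{i=0..q-k} theta_i * theta_{i+k},
and rho(k) = gamma(k) / gamma(0). Sigma^2 cancels.
  numerator   = (1)*(0.334) + (0.334)*(0.351) = 0.451234.
  denominator = (1)^2 + (0.334)^2 + (0.351)^2 = 1.234757.
  rho(1) = 0.451234 / 1.234757 = 0.3654.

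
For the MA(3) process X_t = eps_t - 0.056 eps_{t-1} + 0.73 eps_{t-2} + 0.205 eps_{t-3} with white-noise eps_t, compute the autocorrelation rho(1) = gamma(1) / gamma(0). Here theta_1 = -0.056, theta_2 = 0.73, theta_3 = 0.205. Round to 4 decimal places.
\rho(1) = 0.0334

For an MA(q) process with theta_0 = 1, the autocovariance is
  gamma(k) = sigma^2 * sum_{i=0..q-k} theta_i * theta_{i+k},
and rho(k) = gamma(k) / gamma(0). Sigma^2 cancels.
  numerator   = (1)*(-0.056) + (-0.056)*(0.73) + (0.73)*(0.205) = 0.05277.
  denominator = (1)^2 + (-0.056)^2 + (0.73)^2 + (0.205)^2 = 1.578061.
  rho(1) = 0.05277 / 1.578061 = 0.0334.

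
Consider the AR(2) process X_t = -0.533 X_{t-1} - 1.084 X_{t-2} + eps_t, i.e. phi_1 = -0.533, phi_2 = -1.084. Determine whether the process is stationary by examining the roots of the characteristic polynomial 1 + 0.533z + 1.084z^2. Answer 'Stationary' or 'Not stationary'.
\text{Not stationary}

The AR(p) characteristic polynomial is P(z) = 1 + 0.533z + 1.084z^2.
Stationarity requires all roots to lie outside the unit circle, i.e. |z| > 1 for every root.
Set 1 + (0.533) z + (1.084) z^2 = 0, i.e. a z^2 + b z + c = 0 with a = 1.084, b = 0.533, c = 1.
Discriminant D = b^2 - 4ac = (0.533)^2 - 4*(1.084)*1 = 0.284089 - (4.336) = -4.051911.
D < 0, so the roots are the complex-conjugate pair z = (-b +/- i sqrt(-D)) / (2a) = -0.2458 +/- 0.9285i.
For a conjugate pair |z|^2 = z * conj(z) = (product of roots) = c/a = 1/(1.084) = 0.922509, so |z| = sqrt(0.922509) = 0.9605 for both roots.
Moduli of all roots: 0.9605, 0.9605.
All moduli strictly greater than 1? No.
Verdict: Not stationary.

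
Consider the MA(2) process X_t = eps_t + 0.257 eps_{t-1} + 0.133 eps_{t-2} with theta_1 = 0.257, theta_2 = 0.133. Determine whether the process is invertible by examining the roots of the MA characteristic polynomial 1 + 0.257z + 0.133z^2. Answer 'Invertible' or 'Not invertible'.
\text{Invertible}

The MA(q) characteristic polynomial is P(z) = 1 + 0.257z + 0.133z^2.
Invertibility requires all roots to lie outside the unit circle, i.e. |z| > 1 for every root.
Set 1 + (0.257) z + (0.133) z^2 = 0, i.e. a z^2 + b z + c = 0 with a = 0.133, b = 0.257, c = 1.
Discriminant D = b^2 - 4ac = (0.257)^2 - 4*(0.133)*1 = 0.066049 - (0.532) = -0.465951.
D < 0, so the roots are the complex-conjugate pair z = (-b +/- i sqrt(-D)) / (2a) = -0.9662 +/- 2.5662i.
For a conjugate pair |z|^2 = z * conj(z) = (product of roots) = c/a = 1/(0.133) = 7.518797, so |z| = sqrt(7.518797) = 2.742 for both roots.
Moduli of all roots: 2.7420, 2.7420.
All moduli strictly greater than 1? Yes.
Verdict: Invertible.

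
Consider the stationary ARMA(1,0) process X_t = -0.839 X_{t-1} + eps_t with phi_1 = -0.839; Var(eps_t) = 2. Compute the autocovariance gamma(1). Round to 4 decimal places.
\gamma(1) = -5.6674

Multiply the model equation by X_{t-k} and take expectations. With theta_0 = psi_0 = 1 and psi_j the MA(infinity) weights, this gives
  gamma(k) - sum_i phi_i gamma(k-i) = c_k,
  c_k = sigma^2 * sum_{j=k..q} theta_j psi_{j-k}   (c_k = 0 for k > q),
using gamma(-m) = gamma(m).
Pure AR (q = 0): c_0 = sigma^2 = 2, c_k = 0 for k >= 1.
Equations for k = 0 and k = 1 (AR order 1):
  gamma(0) = phi_1 gamma(1) + c_0
  gamma(1) = phi_1 gamma(0) + c_1
Substituting the second into the first: gamma(0) (1 - phi_1^2) = c_0 + phi_1 c_1, so
  gamma(0) = c_0 / (1 - phi_1^2) = 2 / (1 - (-0.839)^2) = 2 / 0.296079 = 6.754954.
  gamma(1) = phi_1 gamma(0) = (-0.839)(6.754954) = -5.667406.
Therefore gamma(1) = -5.6674 (to 4 decimal places).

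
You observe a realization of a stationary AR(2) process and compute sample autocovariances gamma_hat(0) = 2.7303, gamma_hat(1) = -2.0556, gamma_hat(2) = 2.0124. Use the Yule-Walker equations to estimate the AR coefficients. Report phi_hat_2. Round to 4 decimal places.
\hat\phi_{2} = 0.3930

The Yule-Walker equations for an AR(p) process read, in matrix form,
  Gamma_p phi = r_p,   with   (Gamma_p)_{ij} = gamma(|i - j|),
                       (r_p)_i = gamma(i),   i,j = 1..p.
Substitute the sample gammas (Toeplitz matrix and right-hand side of size 2):
  Gamma_p = [[2.7303, -2.0556], [-2.0556, 2.7303]]
  r_p     = [-2.0556, 2.0124]
Written out:
  2.7303 phi_1 - 2.0556 phi_2 = -2.0556
  -2.0556 phi_1 + 2.7303 phi_2 = 2.0124
Solve by Cramer's rule:
  det = gamma(0)^2 - gamma(1)^2 = (2.7303)^2 - (-2.0556)^2 = 7.45453809 - 4.22549136 = 3.22904673
  phi_hat_1 = [gamma(1) gamma(0) - gamma(1) gamma(2)] / det = [(-2.0556)(2.7303) - (-2.0556)(2.0124)] / 3.22904673 = -1.47571524 / 3.22904673 = -0.457
  phi_hat_2 = [gamma(0) gamma(2) - gamma(1)^2] / det = [(2.7303)(2.0124) - (-2.0556)^2] / 3.22904673 = 1.26896436 / 3.22904673 = 0.393
So phi_hat = [-0.4570, 0.3930].
Therefore phi_hat_2 = 0.3930.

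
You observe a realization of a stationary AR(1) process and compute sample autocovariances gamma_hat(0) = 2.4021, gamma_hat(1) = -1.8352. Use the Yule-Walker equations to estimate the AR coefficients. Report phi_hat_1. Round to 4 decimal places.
\hat\phi_{1} = -0.7640

The Yule-Walker equations for an AR(p) process read, in matrix form,
  Gamma_p phi = r_p,   with   (Gamma_p)_{ij} = gamma(|i - j|),
                       (r_p)_i = gamma(i),   i,j = 1..p.
Substitute the sample gammas (Toeplitz matrix and right-hand side of size 1):
  Gamma_p = [[2.4021]]
  r_p     = [-1.8352]
With p = 1 this is the single equation gamma(0) phi_1 = gamma(1):
  phi_hat_1 = gamma(1) / gamma(0) = -1.8352 / 2.4021 = -0.7640.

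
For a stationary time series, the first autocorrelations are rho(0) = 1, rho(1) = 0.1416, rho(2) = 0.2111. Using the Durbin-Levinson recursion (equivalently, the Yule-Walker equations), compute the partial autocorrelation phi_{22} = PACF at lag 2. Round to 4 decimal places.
\phi_{22} = 0.1950

The PACF at lag k is phi_{kk}, the last component of the solution
to the Yule-Walker system G_k phi = r_k where
  (G_k)_{ij} = rho(|i - j|), (r_k)_i = rho(i), i,j = 1..k.
Equivalently, Durbin-Levinson gives phi_{kk} iteratively:
  phi_{11} = rho(1)
  phi_{kk} = [rho(k) - sum_{j=1..k-1} phi_{k-1,j} rho(k-j)]
            / [1 - sum_{j=1..k-1} phi_{k-1,j} rho(j)],
  phi_{k,j} = phi_{k-1,j} - phi_{kk} phi_{k-1,k-j},  j = 1..k-1.
Step k = 1:
  phi_11 = rho(1) = 0.1416.
Step k = 2:
  phi_22 = [rho(2) - phi_11 rho(1)] / [1 - phi_11 rho(1)] = [0.2111 - (0.1416)(0.1416)] / [1 - (0.1416)(0.1416)]
         = 0.19104944 / 0.97994944 = 0.195.
Therefore phi_{22} = 0.1950.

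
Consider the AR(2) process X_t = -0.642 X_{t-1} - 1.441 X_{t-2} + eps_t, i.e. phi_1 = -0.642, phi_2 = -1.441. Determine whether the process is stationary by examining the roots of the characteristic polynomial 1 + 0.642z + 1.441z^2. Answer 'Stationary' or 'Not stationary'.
\text{Not stationary}

The AR(p) characteristic polynomial is P(z) = 1 + 0.642z + 1.441z^2.
Stationarity requires all roots to lie outside the unit circle, i.e. |z| > 1 for every root.
Set 1 + (0.642) z + (1.441) z^2 = 0, i.e. a z^2 + b z + c = 0 with a = 1.441, b = 0.642, c = 1.
Discriminant D = b^2 - 4ac = (0.642)^2 - 4*(1.441)*1 = 0.412164 - (5.764) = -5.351836.
D < 0, so the roots are the complex-conjugate pair z = (-b +/- i sqrt(-D)) / (2a) = -0.2228 +/- 0.8027i.
For a conjugate pair |z|^2 = z * conj(z) = (product of roots) = c/a = 1/(1.441) = 0.693963, so |z| = sqrt(0.693963) = 0.833 for both roots.
Moduli of all roots: 0.8330, 0.8330.
All moduli strictly greater than 1? No.
Verdict: Not stationary.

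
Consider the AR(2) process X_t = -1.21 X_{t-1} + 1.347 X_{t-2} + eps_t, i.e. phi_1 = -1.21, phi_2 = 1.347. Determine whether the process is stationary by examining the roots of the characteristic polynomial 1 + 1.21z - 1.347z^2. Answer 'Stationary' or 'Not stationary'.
\text{Not stationary}

The AR(p) characteristic polynomial is P(z) = 1 + 1.21z - 1.347z^2.
Stationarity requires all roots to lie outside the unit circle, i.e. |z| > 1 for every root.
Set 1 + (1.21) z + (-1.347) z^2 = 0, i.e. a z^2 + b z + c = 0 with a = -1.347, b = 1.21, c = 1.
Discriminant D = b^2 - 4ac = (1.21)^2 - 4*(-1.347)*1 = 1.4641 - (-5.388) = 6.8521.
D >= 0, so the roots are real: z = (-b +/- sqrt(D)) / (2a) = (-1.21 +/- 2.617652) / (-2.694).
  z_1 = (-1.21 + 2.617652) / (-2.694) = -0.5225,   |z_1| = 0.5225.
  z_2 = (-1.21 - 2.617652) / (-2.694) = 1.4208,   |z_2| = 1.4208.
Moduli of all roots: 0.5225, 1.4208.
All moduli strictly greater than 1? No.
Verdict: Not stationary.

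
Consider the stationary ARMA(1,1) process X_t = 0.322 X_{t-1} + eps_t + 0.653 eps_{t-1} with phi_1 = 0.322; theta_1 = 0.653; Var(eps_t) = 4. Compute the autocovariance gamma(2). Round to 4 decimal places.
\gamma(2) = 1.6957

Multiply the model equation by X_{t-k} and take expectations. With theta_0 = psi_0 = 1 and psi_j the MA(infinity) weights, this gives
  gamma(k) - sum_i phi_i gamma(k-i) = c_k,
  c_k = sigma^2 * sum_{j=k..q} theta_j psi_{j-k}   (c_k = 0 for k > q),
using gamma(-m) = gamma(m).
psi-weights needed (psi_j = theta_j + sum_i phi_i psi_{j-i}):
  psi_1 = theta_1 + phi_1 = 0.653 + (0.322) = 0.975
Right-hand sides:
  c_0 = sigma^2 (1 + theta_1 psi_1) = 4 * (1 + (0.653)(0.975)) = 4 * 1.636675 = 6.5467
  c_1 = sigma^2 theta_1 = 4 * (0.653) = 2.612
  c_2 = 0
Equations for k = 0 and k = 1 (AR order 1):
  gamma(0) = phi_1 gamma(1) + c_0
  gamma(1) = phi_1 gamma(0) + c_1
Substituting the second into the first: gamma(0) (1 - phi_1^2) = c_0 + phi_1 c_1, so
  gamma(0) = (c_0 + phi_1 c_1) / (1 - phi_1^2) = (6.5467 + (0.322)(2.612)) / (1 - (0.322)^2) = 7.387764 / 0.896316 = 8.242365.
  gamma(1) = phi_1 gamma(0) + c_1 = (0.322)(8.242365) + (2.612) = 5.266042.
For k = 2 (> q): gamma(2) = phi_1 gamma(1) = (0.322)(5.266042) = 1.695665.
Therefore gamma(2) = 1.6957 (to 4 decimal places).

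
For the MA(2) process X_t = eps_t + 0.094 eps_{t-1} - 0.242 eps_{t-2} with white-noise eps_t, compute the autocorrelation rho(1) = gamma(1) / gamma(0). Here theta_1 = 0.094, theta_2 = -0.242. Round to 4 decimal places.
\rho(1) = 0.0668

For an MA(q) process with theta_0 = 1, the autocovariance is
  gamma(k) = sigma^2 * sum_{i=0..q-k} theta_i * theta_{i+k},
and rho(k) = gamma(k) / gamma(0). Sigma^2 cancels.
  numerator   = (1)*(0.094) + (0.094)*(-0.242) = 0.071252.
  denominator = (1)^2 + (0.094)^2 + (-0.242)^2 = 1.0674.
  rho(1) = 0.071252 / 1.0674 = 0.0668.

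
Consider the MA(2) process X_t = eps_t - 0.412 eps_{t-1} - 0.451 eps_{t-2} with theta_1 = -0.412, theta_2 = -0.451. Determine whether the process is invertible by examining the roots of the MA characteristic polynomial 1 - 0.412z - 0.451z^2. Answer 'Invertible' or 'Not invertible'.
\text{Invertible}

The MA(q) characteristic polynomial is P(z) = 1 - 0.412z - 0.451z^2.
Invertibility requires all roots to lie outside the unit circle, i.e. |z| > 1 for every root.
Set 1 + (-0.412) z + (-0.451) z^2 = 0, i.e. a z^2 + b z + c = 0 with a = -0.451, b = -0.412, c = 1.
Discriminant D = b^2 - 4ac = (-0.412)^2 - 4*(-0.451)*1 = 0.169744 - (-1.804) = 1.973744.
D >= 0, so the roots are real: z = (-b +/- sqrt(D)) / (2a) = (0.412 +/- 1.4049) / (-0.902).
  z_1 = (0.412 + 1.4049) / (-0.902) = -2.0143,   |z_1| = 2.0143.
  z_2 = (0.412 - 1.4049) / (-0.902) = 1.1008,   |z_2| = 1.1008.
Moduli of all roots: 2.0143, 1.1008.
All moduli strictly greater than 1? Yes.
Verdict: Invertible.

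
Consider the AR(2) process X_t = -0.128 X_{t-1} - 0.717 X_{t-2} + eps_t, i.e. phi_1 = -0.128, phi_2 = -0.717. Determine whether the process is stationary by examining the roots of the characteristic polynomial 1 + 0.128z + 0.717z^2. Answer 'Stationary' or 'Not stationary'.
\text{Stationary}

The AR(p) characteristic polynomial is P(z) = 1 + 0.128z + 0.717z^2.
Stationarity requires all roots to lie outside the unit circle, i.e. |z| > 1 for every root.
Set 1 + (0.128) z + (0.717) z^2 = 0, i.e. a z^2 + b z + c = 0 with a = 0.717, b = 0.128, c = 1.
Discriminant D = b^2 - 4ac = (0.128)^2 - 4*(0.717)*1 = 0.016384 - (2.868) = -2.851616.
D < 0, so the roots are the complex-conjugate pair z = (-b +/- i sqrt(-D)) / (2a) = -0.0893 +/- 1.1776i.
For a conjugate pair |z|^2 = z * conj(z) = (product of roots) = c/a = 1/(0.717) = 1.3947, so |z| = sqrt(1.3947) = 1.181 for both roots.
Moduli of all roots: 1.1810, 1.1810.
All moduli strictly greater than 1? Yes.
Verdict: Stationary.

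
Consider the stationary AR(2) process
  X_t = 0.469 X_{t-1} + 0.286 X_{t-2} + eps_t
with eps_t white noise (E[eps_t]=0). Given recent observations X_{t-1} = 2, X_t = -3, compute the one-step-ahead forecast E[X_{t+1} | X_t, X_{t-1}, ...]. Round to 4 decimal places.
E[X_{t+1} \mid \mathcal F_t] = -0.8350

For an AR(p) model X_t = c + sum_i phi_i X_{t-i} + eps_t, the
one-step-ahead conditional mean is
  E[X_{t+1} | X_t, ...] = c + sum_i phi_i X_{t+1-i}.
Substitute known values:
  E[X_{t+1} | ...] = (0.469) * (-3) + (0.286) * (2)
                   = -0.8350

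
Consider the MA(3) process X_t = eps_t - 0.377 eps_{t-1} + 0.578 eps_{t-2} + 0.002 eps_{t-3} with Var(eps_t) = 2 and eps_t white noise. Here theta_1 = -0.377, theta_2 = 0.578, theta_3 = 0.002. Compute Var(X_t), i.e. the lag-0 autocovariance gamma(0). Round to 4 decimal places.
\gamma(0) = 2.9524

For an MA(q) process X_t = eps_t + sum_i theta_i eps_{t-i} with
Var(eps_t) = sigma^2, the variance is
  gamma(0) = sigma^2 * (1 + sum_i theta_i^2).
  sum_i theta_i^2 = (-0.377)^2 + (0.578)^2 + (0.002)^2 = 0.142129 + 0.334084 + 0.000004 = 0.476217.
  gamma(0) = 2 * (1 + 0.476217) = 2 * 1.476217 = 2.952434, which rounds to 2.9524.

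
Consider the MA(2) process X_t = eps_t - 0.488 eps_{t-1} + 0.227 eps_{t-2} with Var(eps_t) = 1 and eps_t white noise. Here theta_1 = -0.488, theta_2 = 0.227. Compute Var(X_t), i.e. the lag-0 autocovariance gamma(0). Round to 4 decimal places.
\gamma(0) = 1.2897

For an MA(q) process X_t = eps_t + sum_i theta_i eps_{t-i} with
Var(eps_t) = sigma^2, the variance is
  gamma(0) = sigma^2 * (1 + sum_i theta_i^2).
  sum_i theta_i^2 = (-0.488)^2 + (0.227)^2 = 0.238144 + 0.051529 = 0.289673.
  gamma(0) = 1 * (1 + 0.289673) = 1 * 1.289673 = 1.289673, which rounds to 1.2897.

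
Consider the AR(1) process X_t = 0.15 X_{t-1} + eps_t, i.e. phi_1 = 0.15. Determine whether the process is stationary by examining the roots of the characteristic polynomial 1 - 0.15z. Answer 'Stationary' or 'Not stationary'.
\text{Stationary}

The AR(p) characteristic polynomial is P(z) = 1 - 0.15z.
Stationarity requires all roots to lie outside the unit circle, i.e. |z| > 1 for every root.
This is linear in z: 1 + (-0.15) z = 0  =>  z = -1/(-0.15) = 6.666667,  |z| = 6.666667.
Moduli of all roots: 6.6667.
All moduli strictly greater than 1? Yes.
Verdict: Stationary.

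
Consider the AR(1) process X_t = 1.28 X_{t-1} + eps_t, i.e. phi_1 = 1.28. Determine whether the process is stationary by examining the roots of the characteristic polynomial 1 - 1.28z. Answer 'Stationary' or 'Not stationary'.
\text{Not stationary}

The AR(p) characteristic polynomial is P(z) = 1 - 1.28z.
Stationarity requires all roots to lie outside the unit circle, i.e. |z| > 1 for every root.
This is linear in z: 1 + (-1.28) z = 0  =>  z = -1/(-1.28) = 0.78125,  |z| = 0.78125.
Moduli of all roots: 0.7812.
All moduli strictly greater than 1? No.
Verdict: Not stationary.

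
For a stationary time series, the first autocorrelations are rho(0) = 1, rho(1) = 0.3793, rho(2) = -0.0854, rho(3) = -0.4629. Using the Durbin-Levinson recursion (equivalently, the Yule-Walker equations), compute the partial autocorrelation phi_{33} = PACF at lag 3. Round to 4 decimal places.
\phi_{33} = -0.4030

The PACF at lag k is phi_{kk}, the last component of the solution
to the Yule-Walker system G_k phi = r_k where
  (G_k)_{ij} = rho(|i - j|), (r_k)_i = rho(i), i,j = 1..k.
Equivalently, Durbin-Levinson gives phi_{kk} iteratively:
  phi_{11} = rho(1)
  phi_{kk} = [rho(k) - sum_{j=1..k-1} phi_{k-1,j} rho(k-j)]
            / [1 - sum_{j=1..k-1} phi_{k-1,j} rho(j)],
  phi_{k,j} = phi_{k-1,j} - phi_{kk} phi_{k-1,k-j},  j = 1..k-1.
Step k = 1:
  phi_11 = rho(1) = 0.3793.
Step k = 2:
  phi_22 = [rho(2) - phi_11 rho(1)] / [1 - phi_11 rho(1)] = [-0.0854 - (0.3793)(0.3793)] / [1 - (0.3793)(0.3793)]
         = -0.22926849 / 0.85613151 = -0.267796.
  Update: phi_21 = phi_11 - phi_22 phi_11 = 0.3793 - (-0.267796)(0.3793) = 0.480875.
Step k = 3:
  phi_33 = [rho(3) - phi_21 rho(2) - phi_22 rho(1)] / [1 - phi_21 rho(1) - phi_22 rho(2)]
    numerator   = -0.4629 - (0.480875)(-0.0854) - (-0.267796)(0.3793) = -0.3202583
    denominator = 1 - (0.480875)(0.3793) - (-0.267796)(-0.0854) = 0.79473435
  phi_33 = -0.3202583 / 0.79473435 = -0.403.
Therefore phi_{33} = -0.4030.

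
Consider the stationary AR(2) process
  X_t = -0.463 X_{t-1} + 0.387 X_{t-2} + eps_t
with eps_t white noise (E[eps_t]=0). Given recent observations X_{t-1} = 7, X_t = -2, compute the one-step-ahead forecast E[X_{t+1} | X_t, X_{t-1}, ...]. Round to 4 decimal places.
E[X_{t+1} \mid \mathcal F_t] = 3.6350

For an AR(p) model X_t = c + sum_i phi_i X_{t-i} + eps_t, the
one-step-ahead conditional mean is
  E[X_{t+1} | X_t, ...] = c + sum_i phi_i X_{t+1-i}.
Substitute known values:
  E[X_{t+1} | ...] = (-0.463) * (-2) + (0.387) * (7)
                   = 3.6350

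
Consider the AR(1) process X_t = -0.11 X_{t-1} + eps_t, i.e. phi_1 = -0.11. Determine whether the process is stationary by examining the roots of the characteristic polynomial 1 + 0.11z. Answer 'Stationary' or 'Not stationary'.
\text{Stationary}

The AR(p) characteristic polynomial is P(z) = 1 + 0.11z.
Stationarity requires all roots to lie outside the unit circle, i.e. |z| > 1 for every root.
This is linear in z: 1 + (0.11) z = 0  =>  z = -1/(0.11) = -9.090909,  |z| = 9.090909.
Moduli of all roots: 9.0909.
All moduli strictly greater than 1? Yes.
Verdict: Stationary.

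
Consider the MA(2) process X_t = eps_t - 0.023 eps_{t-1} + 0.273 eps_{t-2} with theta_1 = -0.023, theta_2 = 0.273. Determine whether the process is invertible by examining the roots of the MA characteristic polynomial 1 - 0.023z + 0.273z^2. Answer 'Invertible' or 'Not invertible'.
\text{Invertible}

The MA(q) characteristic polynomial is P(z) = 1 - 0.023z + 0.273z^2.
Invertibility requires all roots to lie outside the unit circle, i.e. |z| > 1 for every root.
Set 1 + (-0.023) z + (0.273) z^2 = 0, i.e. a z^2 + b z + c = 0 with a = 0.273, b = -0.023, c = 1.
Discriminant D = b^2 - 4ac = (-0.023)^2 - 4*(0.273)*1 = 0.000529 - (1.092) = -1.091471.
D < 0, so the roots are the complex-conjugate pair z = (-b +/- i sqrt(-D)) / (2a) = 0.0421 +/- 1.9134i.
For a conjugate pair |z|^2 = z * conj(z) = (product of roots) = c/a = 1/(0.273) = 3.663004, so |z| = sqrt(3.663004) = 1.9139 for both roots.
Moduli of all roots: 1.9139, 1.9139.
All moduli strictly greater than 1? Yes.
Verdict: Invertible.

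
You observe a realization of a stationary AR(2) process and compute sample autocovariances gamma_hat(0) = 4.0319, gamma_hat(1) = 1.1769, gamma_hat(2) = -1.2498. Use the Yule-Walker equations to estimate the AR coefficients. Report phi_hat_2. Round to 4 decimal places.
\hat\phi_{2} = -0.4320

The Yule-Walker equations for an AR(p) process read, in matrix form,
  Gamma_p phi = r_p,   with   (Gamma_p)_{ij} = gamma(|i - j|),
                       (r_p)_i = gamma(i),   i,j = 1..p.
Substitute the sample gammas (Toeplitz matrix and right-hand side of size 2):
  Gamma_p = [[4.0319, 1.1769], [1.1769, 4.0319]]
  r_p     = [1.1769, -1.2498]
Written out:
  4.0319 phi_1 + 1.1769 phi_2 = 1.1769
  1.1769 phi_1 + 4.0319 phi_2 = -1.2498
Solve by Cramer's rule:
  det = gamma(0)^2 - gamma(1)^2 = (4.0319)^2 - (1.1769)^2 = 16.25621761 - 1.38509361 = 14.871124
  phi_hat_1 = [gamma(1) gamma(0) - gamma(1) gamma(2)] / det = [(1.1769)(4.0319) - (1.1769)(-1.2498)] / 14.871124 = 6.21603273 / 14.871124 = 0.418
  phi_hat_2 = [gamma(0) gamma(2) - gamma(1)^2] / det = [(4.0319)(-1.2498) - (1.1769)^2] / 14.871124 = -6.42416223 / 14.871124 = -0.432
So phi_hat = [0.4180, -0.4320].
Therefore phi_hat_2 = -0.4320.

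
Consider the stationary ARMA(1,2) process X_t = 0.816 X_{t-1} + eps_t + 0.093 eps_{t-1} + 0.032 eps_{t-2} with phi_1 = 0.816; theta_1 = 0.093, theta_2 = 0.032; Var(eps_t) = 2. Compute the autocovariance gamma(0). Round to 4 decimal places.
\gamma(0) = 7.2359

Multiply the model equation by X_{t-k} and take expectations. With theta_0 = psi_0 = 1 and psi_j the MA(infinity) weights, this gives
  gamma(k) - sum_i phi_i gamma(k-i) = c_k,
  c_k = sigma^2 * sum_{j=k..q} theta_j psi_{j-k}   (c_k = 0 for k > q),
using gamma(-m) = gamma(m).
psi-weights needed (psi_j = theta_j + sum_i phi_i psi_{j-i}):
  psi_1 = theta_1 + phi_1 = 0.093 + (0.816) = 0.909
  psi_2 = theta_2 + phi_1 psi_1 = 0.032 + (0.816)(0.909) = 0.773744
Right-hand sides:
  c_0 = sigma^2 (1 + theta_1 psi_1 + theta_2 psi_2) = 2 * (1 + (0.093)(0.909) + (0.032)(0.773744)) = 2 * 1.109297 = 2.218594
  c_1 = sigma^2 (theta_1 + theta_2 psi_1) = 2 * (0.093 + (0.032)(0.909)) = 0.244176
  c_2 = sigma^2 theta_2 = 2 * (0.032) = 0.064
Equations for k = 0 and k = 1 (AR order 1):
  gamma(0) = phi_1 gamma(1) + c_0
  gamma(1) = phi_1 gamma(0) + c_1
Substituting the second into the first: gamma(0) (1 - phi_1^2) = c_0 + phi_1 c_1, so
  gamma(0) = (c_0 + phi_1 c_1) / (1 - phi_1^2) = (2.218594 + (0.816)(0.244176)) / (1 - (0.816)^2) = 2.417841 / 0.334144 = 7.235926.
Therefore gamma(0) = 7.2359 (to 4 decimal places).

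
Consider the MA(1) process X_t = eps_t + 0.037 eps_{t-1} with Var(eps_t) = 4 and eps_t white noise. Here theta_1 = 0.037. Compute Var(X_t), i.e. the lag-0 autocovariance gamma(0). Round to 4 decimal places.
\gamma(0) = 4.0055

For an MA(q) process X_t = eps_t + sum_i theta_i eps_{t-i} with
Var(eps_t) = sigma^2, the variance is
  gamma(0) = sigma^2 * (1 + sum_i theta_i^2).
  sum_i theta_i^2 = (0.037)^2 = 0.001369.
  gamma(0) = 4 * (1 + 0.001369) = 4 * 1.001369 = 4.005476, which rounds to 4.0055.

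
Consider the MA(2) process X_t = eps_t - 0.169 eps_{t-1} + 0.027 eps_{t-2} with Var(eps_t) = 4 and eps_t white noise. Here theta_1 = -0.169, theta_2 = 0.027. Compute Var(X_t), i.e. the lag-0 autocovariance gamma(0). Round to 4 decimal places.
\gamma(0) = 4.1172

For an MA(q) process X_t = eps_t + sum_i theta_i eps_{t-i} with
Var(eps_t) = sigma^2, the variance is
  gamma(0) = sigma^2 * (1 + sum_i theta_i^2).
  sum_i theta_i^2 = (-0.169)^2 + (0.027)^2 = 0.028561 + 0.000729 = 0.02929.
  gamma(0) = 4 * (1 + 0.02929) = 4 * 1.02929 = 4.11716, which rounds to 4.1172.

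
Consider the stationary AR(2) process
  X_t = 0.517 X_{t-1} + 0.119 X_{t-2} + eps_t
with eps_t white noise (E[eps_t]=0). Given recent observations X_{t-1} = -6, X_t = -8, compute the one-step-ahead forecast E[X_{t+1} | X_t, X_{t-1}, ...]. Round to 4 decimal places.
E[X_{t+1} \mid \mathcal F_t] = -4.8500

For an AR(p) model X_t = c + sum_i phi_i X_{t-i} + eps_t, the
one-step-ahead conditional mean is
  E[X_{t+1} | X_t, ...] = c + sum_i phi_i X_{t+1-i}.
Substitute known values:
  E[X_{t+1} | ...] = (0.517) * (-8) + (0.119) * (-6)
                   = -4.8500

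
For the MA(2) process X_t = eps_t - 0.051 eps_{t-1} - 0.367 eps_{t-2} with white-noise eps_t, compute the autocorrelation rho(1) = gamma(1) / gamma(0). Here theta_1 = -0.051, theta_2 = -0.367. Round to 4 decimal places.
\rho(1) = -0.0284

For an MA(q) process with theta_0 = 1, the autocovariance is
  gamma(k) = sigma^2 * sum_{i=0..q-k} theta_i * theta_{i+k},
and rho(k) = gamma(k) / gamma(0). Sigma^2 cancels.
  numerator   = (1)*(-0.051) + (-0.051)*(-0.367) = -0.032283.
  denominator = (1)^2 + (-0.051)^2 + (-0.367)^2 = 1.13729.
  rho(1) = -0.032283 / 1.13729 = -0.0284.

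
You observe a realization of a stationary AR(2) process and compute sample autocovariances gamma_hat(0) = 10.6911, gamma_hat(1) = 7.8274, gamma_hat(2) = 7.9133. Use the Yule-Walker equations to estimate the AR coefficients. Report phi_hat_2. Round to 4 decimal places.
\hat\phi_{2} = 0.4400

The Yule-Walker equations for an AR(p) process read, in matrix form,
  Gamma_p phi = r_p,   with   (Gamma_p)_{ij} = gamma(|i - j|),
                       (r_p)_i = gamma(i),   i,j = 1..p.
Substitute the sample gammas (Toeplitz matrix and right-hand side of size 2):
  Gamma_p = [[10.6911, 7.8274], [7.8274, 10.6911]]
  r_p     = [7.8274, 7.9133]
Written out:
  10.6911 phi_1 + 7.8274 phi_2 = 7.8274
  7.8274 phi_1 + 10.6911 phi_2 = 7.9133
Solve by Cramer's rule:
  det = gamma(0)^2 - gamma(1)^2 = (10.6911)^2 - (7.8274)^2 = 114.29961921 - 61.26819076 = 53.03142845
  phi_hat_1 = [gamma(1) gamma(0) - gamma(1) gamma(2)] / det = [(7.8274)(10.6911) - (7.8274)(7.9133)] / 53.03142845 = 21.74295172 / 53.03142845 = 0.41
  phi_hat_2 = [gamma(0) gamma(2) - gamma(1)^2] / det = [(10.6911)(7.9133) - (7.8274)^2] / 53.03142845 = 23.33369087 / 53.03142845 = 0.44
So phi_hat = [0.4100, 0.4400].
Therefore phi_hat_2 = 0.4400.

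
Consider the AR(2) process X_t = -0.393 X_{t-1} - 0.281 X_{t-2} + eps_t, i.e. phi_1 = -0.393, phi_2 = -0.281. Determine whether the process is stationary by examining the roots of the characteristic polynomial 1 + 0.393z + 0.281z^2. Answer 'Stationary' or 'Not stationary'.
\text{Stationary}

The AR(p) characteristic polynomial is P(z) = 1 + 0.393z + 0.281z^2.
Stationarity requires all roots to lie outside the unit circle, i.e. |z| > 1 for every root.
Set 1 + (0.393) z + (0.281) z^2 = 0, i.e. a z^2 + b z + c = 0 with a = 0.281, b = 0.393, c = 1.
Discriminant D = b^2 - 4ac = (0.393)^2 - 4*(0.281)*1 = 0.154449 - (1.124) = -0.969551.
D < 0, so the roots are the complex-conjugate pair z = (-b +/- i sqrt(-D)) / (2a) = -0.6993 +/- 1.7521i.
For a conjugate pair |z|^2 = z * conj(z) = (product of roots) = c/a = 1/(0.281) = 3.558719, so |z| = sqrt(3.558719) = 1.8865 for both roots.
Moduli of all roots: 1.8865, 1.8865.
All moduli strictly greater than 1? Yes.
Verdict: Stationary.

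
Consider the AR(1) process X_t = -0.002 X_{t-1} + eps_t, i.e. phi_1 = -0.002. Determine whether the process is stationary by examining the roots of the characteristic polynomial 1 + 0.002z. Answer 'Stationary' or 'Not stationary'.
\text{Stationary}

The AR(p) characteristic polynomial is P(z) = 1 + 0.002z.
Stationarity requires all roots to lie outside the unit circle, i.e. |z| > 1 for every root.
This is linear in z: 1 + (0.002) z = 0  =>  z = -1/(0.002) = -500,  |z| = 500.
Moduli of all roots: 500.0000.
All moduli strictly greater than 1? Yes.
Verdict: Stationary.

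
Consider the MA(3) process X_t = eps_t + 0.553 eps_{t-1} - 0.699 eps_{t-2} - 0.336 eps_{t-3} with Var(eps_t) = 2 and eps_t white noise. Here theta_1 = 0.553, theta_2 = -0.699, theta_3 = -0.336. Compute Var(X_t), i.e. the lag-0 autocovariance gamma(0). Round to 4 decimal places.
\gamma(0) = 3.8146

For an MA(q) process X_t = eps_t + sum_i theta_i eps_{t-i} with
Var(eps_t) = sigma^2, the variance is
  gamma(0) = sigma^2 * (1 + sum_i theta_i^2).
  sum_i theta_i^2 = (0.553)^2 + (-0.699)^2 + (-0.336)^2 = 0.305809 + 0.488601 + 0.112896 = 0.907306.
  gamma(0) = 2 * (1 + 0.907306) = 2 * 1.907306 = 3.814612, which rounds to 3.8146.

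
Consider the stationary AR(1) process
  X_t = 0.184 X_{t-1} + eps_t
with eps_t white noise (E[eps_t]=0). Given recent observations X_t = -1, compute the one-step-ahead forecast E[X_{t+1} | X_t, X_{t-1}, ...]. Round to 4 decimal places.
E[X_{t+1} \mid \mathcal F_t] = -0.1840

For an AR(p) model X_t = c + sum_i phi_i X_{t-i} + eps_t, the
one-step-ahead conditional mean is
  E[X_{t+1} | X_t, ...] = c + sum_i phi_i X_{t+1-i}.
Substitute known values:
  E[X_{t+1} | ...] = (0.184) * (-1)
                   = -0.1840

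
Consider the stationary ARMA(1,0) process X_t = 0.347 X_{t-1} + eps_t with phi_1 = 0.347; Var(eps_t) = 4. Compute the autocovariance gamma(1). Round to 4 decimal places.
\gamma(1) = 1.5780

Multiply the model equation by X_{t-k} and take expectations. With theta_0 = psi_0 = 1 and psi_j the MA(infinity) weights, this gives
  gamma(k) - sum_i phi_i gamma(k-i) = c_k,
  c_k = sigma^2 * sum_{j=k..q} theta_j psi_{j-k}   (c_k = 0 for k > q),
using gamma(-m) = gamma(m).
Pure AR (q = 0): c_0 = sigma^2 = 4, c_k = 0 for k >= 1.
Equations for k = 0 and k = 1 (AR order 1):
  gamma(0) = phi_1 gamma(1) + c_0
  gamma(1) = phi_1 gamma(0) + c_1
Substituting the second into the first: gamma(0) (1 - phi_1^2) = c_0 + phi_1 c_1, so
  gamma(0) = c_0 / (1 - phi_1^2) = 4 / (1 - (0.347)^2) = 4 / 0.879591 = 4.547568.
  gamma(1) = phi_1 gamma(0) = (0.347)(4.547568) = 1.578006.
Therefore gamma(1) = 1.5780 (to 4 decimal places).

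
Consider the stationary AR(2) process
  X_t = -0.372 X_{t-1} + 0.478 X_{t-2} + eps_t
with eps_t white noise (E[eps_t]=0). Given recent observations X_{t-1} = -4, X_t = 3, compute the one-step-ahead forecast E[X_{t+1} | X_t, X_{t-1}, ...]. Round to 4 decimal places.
E[X_{t+1} \mid \mathcal F_t] = -3.0280

For an AR(p) model X_t = c + sum_i phi_i X_{t-i} + eps_t, the
one-step-ahead conditional mean is
  E[X_{t+1} | X_t, ...] = c + sum_i phi_i X_{t+1-i}.
Substitute known values:
  E[X_{t+1} | ...] = (-0.372) * (3) + (0.478) * (-4)
                   = -3.0280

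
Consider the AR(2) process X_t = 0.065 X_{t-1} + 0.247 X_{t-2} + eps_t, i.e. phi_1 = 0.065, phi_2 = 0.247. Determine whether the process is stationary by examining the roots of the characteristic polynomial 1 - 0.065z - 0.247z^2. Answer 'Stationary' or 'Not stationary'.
\text{Stationary}

The AR(p) characteristic polynomial is P(z) = 1 - 0.065z - 0.247z^2.
Stationarity requires all roots to lie outside the unit circle, i.e. |z| > 1 for every root.
Set 1 + (-0.065) z + (-0.247) z^2 = 0, i.e. a z^2 + b z + c = 0 with a = -0.247, b = -0.065, c = 1.
Discriminant D = b^2 - 4ac = (-0.065)^2 - 4*(-0.247)*1 = 0.004225 - (-0.988) = 0.992225.
D >= 0, so the roots are real: z = (-b +/- sqrt(D)) / (2a) = (0.065 +/- 0.996105) / (-0.494).
  z_1 = (0.065 + 0.996105) / (-0.494) = -2.148,   |z_1| = 2.148.
  z_2 = (0.065 - 0.996105) / (-0.494) = 1.8848,   |z_2| = 1.8848.
Moduli of all roots: 2.1480, 1.8848.
All moduli strictly greater than 1? Yes.
Verdict: Stationary.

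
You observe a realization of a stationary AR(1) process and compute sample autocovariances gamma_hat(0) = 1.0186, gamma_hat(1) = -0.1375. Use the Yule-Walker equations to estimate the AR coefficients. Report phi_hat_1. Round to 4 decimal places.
\hat\phi_{1} = -0.1350

The Yule-Walker equations for an AR(p) process read, in matrix form,
  Gamma_p phi = r_p,   with   (Gamma_p)_{ij} = gamma(|i - j|),
                       (r_p)_i = gamma(i),   i,j = 1..p.
Substitute the sample gammas (Toeplitz matrix and right-hand side of size 1):
  Gamma_p = [[1.0186]]
  r_p     = [-0.1375]
With p = 1 this is the single equation gamma(0) phi_1 = gamma(1):
  phi_hat_1 = gamma(1) / gamma(0) = -0.1375 / 1.0186 = -0.1350.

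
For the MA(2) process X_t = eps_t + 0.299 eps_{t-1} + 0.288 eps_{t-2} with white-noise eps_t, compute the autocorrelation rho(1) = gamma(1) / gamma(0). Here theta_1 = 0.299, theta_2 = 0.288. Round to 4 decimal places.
\rho(1) = 0.3285

For an MA(q) process with theta_0 = 1, the autocovariance is
  gamma(k) = sigma^2 * sum_{i=0..q-k} theta_i * theta_{i+k},
and rho(k) = gamma(k) / gamma(0). Sigma^2 cancels.
  numerator   = (1)*(0.299) + (0.299)*(0.288) = 0.385112.
  denominator = (1)^2 + (0.299)^2 + (0.288)^2 = 1.172345.
  rho(1) = 0.385112 / 1.172345 = 0.3285.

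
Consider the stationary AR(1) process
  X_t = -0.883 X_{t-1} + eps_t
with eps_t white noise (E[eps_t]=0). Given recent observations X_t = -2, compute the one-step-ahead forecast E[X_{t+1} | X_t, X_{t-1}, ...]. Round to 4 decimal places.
E[X_{t+1} \mid \mathcal F_t] = 1.7660

For an AR(p) model X_t = c + sum_i phi_i X_{t-i} + eps_t, the
one-step-ahead conditional mean is
  E[X_{t+1} | X_t, ...] = c + sum_i phi_i X_{t+1-i}.
Substitute known values:
  E[X_{t+1} | ...] = (-0.883) * (-2)
                   = 1.7660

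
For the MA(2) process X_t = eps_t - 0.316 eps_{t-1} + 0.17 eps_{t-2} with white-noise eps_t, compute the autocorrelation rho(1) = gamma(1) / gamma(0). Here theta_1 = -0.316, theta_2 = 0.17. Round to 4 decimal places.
\rho(1) = -0.3275

For an MA(q) process with theta_0 = 1, the autocovariance is
  gamma(k) = sigma^2 * sum_{i=0..q-k} theta_i * theta_{i+k},
and rho(k) = gamma(k) / gamma(0). Sigma^2 cancels.
  numerator   = (1)*(-0.316) + (-0.316)*(0.17) = -0.36972.
  denominator = (1)^2 + (-0.316)^2 + (0.17)^2 = 1.128756.
  rho(1) = -0.36972 / 1.128756 = -0.3275.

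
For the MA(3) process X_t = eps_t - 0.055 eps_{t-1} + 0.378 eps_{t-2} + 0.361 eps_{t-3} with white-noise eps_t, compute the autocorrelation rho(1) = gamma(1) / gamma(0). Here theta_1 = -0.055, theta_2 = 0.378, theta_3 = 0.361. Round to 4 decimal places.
\rho(1) = 0.0475

For an MA(q) process with theta_0 = 1, the autocovariance is
  gamma(k) = sigma^2 * sum_{i=0..q-k} theta_i * theta_{i+k},
and rho(k) = gamma(k) / gamma(0). Sigma^2 cancels.
  numerator   = (1)*(-0.055) + (-0.055)*(0.378) + (0.378)*(0.361) = 0.060668.
  denominator = (1)^2 + (-0.055)^2 + (0.378)^2 + (0.361)^2 = 1.27623.
  rho(1) = 0.060668 / 1.27623 = 0.0475.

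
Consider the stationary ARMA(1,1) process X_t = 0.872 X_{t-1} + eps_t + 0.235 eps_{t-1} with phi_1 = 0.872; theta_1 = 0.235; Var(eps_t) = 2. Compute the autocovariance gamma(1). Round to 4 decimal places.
\gamma(1) = 11.1332

Multiply the model equation by X_{t-k} and take expectations. With theta_0 = psi_0 = 1 and psi_j the MA(infinity) weights, this gives
  gamma(k) - sum_i phi_i gamma(k-i) = c_k,
  c_k = sigma^2 * sum_{j=k..q} theta_j psi_{j-k}   (c_k = 0 for k > q),
using gamma(-m) = gamma(m).
psi-weights needed (psi_j = theta_j + sum_i phi_i psi_{j-i}):
  psi_1 = theta_1 + phi_1 = 0.235 + (0.872) = 1.107
Right-hand sides:
  c_0 = sigma^2 (1 + theta_1 psi_1) = 2 * (1 + (0.235)(1.107)) = 2 * 1.260145 = 2.52029
  c_1 = sigma^2 theta_1 = 2 * (0.235) = 0.47
  c_2 = 0
Equations for k = 0 and k = 1 (AR order 1):
  gamma(0) = phi_1 gamma(1) + c_0
  gamma(1) = phi_1 gamma(0) + c_1
Substituting the second into the first: gamma(0) (1 - phi_1^2) = c_0 + phi_1 c_1, so
  gamma(0) = (c_0 + phi_1 c_1) / (1 - phi_1^2) = (2.52029 + (0.872)(0.47)) / (1 - (0.872)^2) = 2.93013 / 0.239616 = 12.228441.
  gamma(1) = phi_1 gamma(0) + c_1 = (0.872)(12.228441) + (0.47) = 11.1332.
Therefore gamma(1) = 11.1332 (to 4 decimal places).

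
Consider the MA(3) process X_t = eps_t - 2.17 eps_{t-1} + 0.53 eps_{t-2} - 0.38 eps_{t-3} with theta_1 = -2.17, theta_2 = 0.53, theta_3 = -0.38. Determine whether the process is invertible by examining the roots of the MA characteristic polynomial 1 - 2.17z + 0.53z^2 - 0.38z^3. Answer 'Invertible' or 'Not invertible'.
\text{Not invertible}

The MA(q) characteristic polynomial is P(z) = 1 - 2.17z + 0.53z^2 - 0.38z^3.
Invertibility requires all roots to lie outside the unit circle, i.e. |z| > 1 for every root.
Degree 3: look for a simple real root z0 first, then factor out (1 - z/z0) and solve the remaining quadratic.
Testing z0 = 0.5: P(0.5) = 1 + (-2.17)(0.5) + (0.53)(0.5)^2 + (-0.38)(0.5)^3
  = 1 + (-1.085) + (0.1325) + (-0.0475) = 0.  So z_0 = 0.5 is a root, |z_0| = 0.5.
Divide out the factor (1 - 2 z) = (1 - z/z0) (since 1/z0 = 2):
  P(z) = (1 - 2 z)(1 + (-0.17) z + (0.19) z^2)
  [check: z-coef -0.17 - (2) = -2.17; z^2-coef 0.19 - (2)(-0.17) = 0.53; z^3-coef -(2)(0.19) = -0.38.]
Remaining roots from the quadratic factor 1 + (-0.17) z + (0.19) z^2:
  Set 1 + (-0.17) z + (0.19) z^2 = 0, i.e. a z^2 + b z + c = 0 with a = 0.19, b = -0.17, c = 1.
  Discriminant D = b^2 - 4ac = (-0.17)^2 - 4*(0.19)*1 = 0.0289 - (0.76) = -0.7311.
  D < 0, so the roots are the complex-conjugate pair z = (-b +/- i sqrt(-D)) / (2a) = 0.4474 +/- 2.2501i.
  For a conjugate pair |z|^2 = z * conj(z) = (product of roots) = c/a = 1/(0.19) = 5.263158, so |z| = sqrt(5.263158) = 2.2942 for both roots.
Moduli of all roots: 0.5000, 2.2942, 2.2942.
All moduli strictly greater than 1? No.
Verdict: Not invertible.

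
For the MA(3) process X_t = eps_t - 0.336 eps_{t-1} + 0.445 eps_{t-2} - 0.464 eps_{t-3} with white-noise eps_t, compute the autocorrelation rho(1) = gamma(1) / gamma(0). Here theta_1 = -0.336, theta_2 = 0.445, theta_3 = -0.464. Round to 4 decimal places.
\rho(1) = -0.4534

For an MA(q) process with theta_0 = 1, the autocovariance is
  gamma(k) = sigma^2 * sum_{i=0..q-k} theta_i * theta_{i+k},
and rho(k) = gamma(k) / gamma(0). Sigma^2 cancels.
  numerator   = (1)*(-0.336) + (-0.336)*(0.445) + (0.445)*(-0.464) = -0.692.
  denominator = (1)^2 + (-0.336)^2 + (0.445)^2 + (-0.464)^2 = 1.526217.
  rho(1) = -0.692 / 1.526217 = -0.4534.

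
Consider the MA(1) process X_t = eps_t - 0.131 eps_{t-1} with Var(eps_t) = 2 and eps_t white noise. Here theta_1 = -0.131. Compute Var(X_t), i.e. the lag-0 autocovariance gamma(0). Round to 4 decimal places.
\gamma(0) = 2.0343

For an MA(q) process X_t = eps_t + sum_i theta_i eps_{t-i} with
Var(eps_t) = sigma^2, the variance is
  gamma(0) = sigma^2 * (1 + sum_i theta_i^2).
  sum_i theta_i^2 = (-0.131)^2 = 0.017161.
  gamma(0) = 2 * (1 + 0.017161) = 2 * 1.017161 = 2.034322, which rounds to 2.0343.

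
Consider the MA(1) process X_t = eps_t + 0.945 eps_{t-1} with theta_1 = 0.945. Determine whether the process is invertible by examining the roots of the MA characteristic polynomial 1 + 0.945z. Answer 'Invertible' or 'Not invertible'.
\text{Invertible}

The MA(q) characteristic polynomial is P(z) = 1 + 0.945z.
Invertibility requires all roots to lie outside the unit circle, i.e. |z| > 1 for every root.
This is linear in z: 1 + (0.945) z = 0  =>  z = -1/(0.945) = -1.058201,  |z| = 1.058201.
Moduli of all roots: 1.0582.
All moduli strictly greater than 1? Yes.
Verdict: Invertible.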